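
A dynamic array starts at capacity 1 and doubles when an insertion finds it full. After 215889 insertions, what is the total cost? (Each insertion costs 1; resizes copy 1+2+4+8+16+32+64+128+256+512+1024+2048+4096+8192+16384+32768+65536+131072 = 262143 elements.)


Insertion cost: 215889 (one per element)
Resizes occur just before inserting elements 2, 3, 5, 9, ...
Elements copied at each resize: 1 + 2 + 4 + 8 + 16 + 32 + 64 + 128 + 256 + 512 + 1024 + 2048 + 4096 + 8192 + 16384 + 32768 + 65536 + 131072
Sum of copies = 262143 (geometric series: 2^k - 1)
Total = 215889 + 262143 = 478032


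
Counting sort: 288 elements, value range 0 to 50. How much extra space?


n = 288 (output array)
k = 51 (count array for 51 distinct values)
Extra space = 288 + 51 = 339


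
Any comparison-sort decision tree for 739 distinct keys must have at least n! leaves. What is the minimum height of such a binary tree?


A binary decision tree of height h has at most 2^h leaves and needs at least n! of them, so h >= ceil(log2(n!)).
739! is far too large to multiply out, so use Stirling's series:
  ln(n!) ~ n ln n - n + (1/2) ln(2 pi n) + 1/(12n)  (error below 1/(360 n^3), negligible here)
  ln(739) = 6.6052979
  n ln n = 739 * 6.6052979 = 4881.3151
  (1/2) ln(2 pi * 739) = (1/2) ln(4643.2739) = 4.2216
  1/(12*739) = 0.0001
  ln(739!) ~ 4881.3151 - 739 + 4.2216 + 0.0001 = 4146.5368
Convert to base 2: log2(739!) = 4146.5368 / ln 2 = 4146.5368 / 0.69314718 = 5982.1881
ceil(5982.1881) = 5983


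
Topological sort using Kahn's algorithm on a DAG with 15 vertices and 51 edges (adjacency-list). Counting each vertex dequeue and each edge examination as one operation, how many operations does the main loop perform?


Kahn's algorithm:
  1. Compute in-degrees: O(V + E)
  2. Process queue: each vertex dequeued once (O(V))
     each edge examined once (O(E))
Total = V + E = 15 + 51 = 66


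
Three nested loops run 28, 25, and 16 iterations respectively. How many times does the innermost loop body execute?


Loop 1 (outermost): 28 iterations
Loop 2 (middle): 25 iterations per outer
Loop 3 (innermost): 16 iterations per middle
Total = 28 * 25 * 16 = 11200


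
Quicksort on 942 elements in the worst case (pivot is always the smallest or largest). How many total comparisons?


In the worst case, each partition step picks the worst pivot:
  Partition 1: 941 comparisons (n-1 elements to compare)
  Partition 2: 940 comparisons
  Partition 3: 939 comparisons
  Partition 4: 938 comparisons
  Partition 5: 937 comparisons
  ...
  Last partition: 0 comparisons
Total = (n-1) + (n-2) + ... + 1 + 0 = n*(n-1)/2
= 942*941/2 = 443211


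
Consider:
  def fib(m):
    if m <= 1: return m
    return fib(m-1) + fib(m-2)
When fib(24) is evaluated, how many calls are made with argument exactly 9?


Let N(m) = number of times fib(m) is called while evaluating fib(24).
N(24) = 1 (the initial call).
N(23) = 1 (only fib(24) calls it).
For 1 <= m <= 22: fib(m) is called by fib(m+1) and fib(m+2), so
  N(m) = N(m+1) + N(m+2).
fib(0) is called only by fib(2), so N(0) = N(2).
Walk down from m=24:
  N(24)=1, N(23)=1, N(22)=2, N(21)=3, N(20)=5, N(19)=8, N(18)=13, N(17)=21, N(16)=34, N(15)=55, N(14)=89, N(13)=144, N(12)=233, N(11)=377, N(10)=610, N(9)=987
N(9) = 987


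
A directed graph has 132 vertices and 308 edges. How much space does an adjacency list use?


Adjacency list: one list head per vertex + one entry per edge
Vertex heads: 132
Edge entries: 308
Total = 132 + 308 = 440


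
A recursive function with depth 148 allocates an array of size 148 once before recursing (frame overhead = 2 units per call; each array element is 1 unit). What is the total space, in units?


Array allocation: 148 units (allocated once)
Stack frames: 148 deep * 2 per frame = 296 units
Total = 148 + 296 = 444


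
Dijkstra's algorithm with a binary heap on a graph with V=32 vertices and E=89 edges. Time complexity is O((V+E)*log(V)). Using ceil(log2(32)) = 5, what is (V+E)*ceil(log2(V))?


Dijkstra with a binary heap: each vertex is extracted once, each edge may relax once.
Each heap operation costs O(log V).
V + E = 32 + 89 = 121
ceil(log2(32)) = 5 (since 2^4 = 16 < 32 <= 32 = 2^5)
Total heap work = (V+E) * ceil(log2(V)) = 121 * 5 = 605


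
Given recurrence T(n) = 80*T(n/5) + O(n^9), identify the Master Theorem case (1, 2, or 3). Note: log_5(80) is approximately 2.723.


Master Theorem parameters: a=80, b=5, c=9
log_b(a) = 2.723
Compare b^c with a: 5^9 = 1953125 > 80, so c > log_b(a).
Comparing c=9 vs log_b(a)=2.723:
9 > 2.723 => Case 3
Result: T(n) = O(n^9)
Master Theorem case = 3


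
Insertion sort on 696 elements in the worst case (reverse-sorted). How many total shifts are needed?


In the worst case (reverse-sorted), each element shifts past all previous:
  Element 1: 1 shifts
  Element 2: 2 shifts
  Element 3: 3 shifts
  Element 4: 4 shifts
  Element 5: 5 shifts
  ...
  Element 695: 695 shifts
Total = 1 + 2 + ... + 695
= 696*(696-1)/2 = 241860


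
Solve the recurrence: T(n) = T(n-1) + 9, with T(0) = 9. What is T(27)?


Unrolling the recurrence:
T(27) = T(26) + 9
       = T(25) + 9 + 9
       = T(24) + 9*3
       ...
       = T(0) + 9*27
       = 9 + 243 = 252


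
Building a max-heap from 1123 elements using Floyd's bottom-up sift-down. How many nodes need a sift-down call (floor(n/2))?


In a heap of 1123 elements (0-indexed array):
  Last element index: 1122
  Parent of last element: floor((1122 - 1) / 2) = 560
  Internal nodes: indices 0 to 560
  Count = floor(1123/2) = 561


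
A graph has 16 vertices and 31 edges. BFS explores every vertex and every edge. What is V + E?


A full BFS traversal dequeues each vertex once and examines each edge once.
Vertex visits: 16
Edge visits: 31
V + E = 16 + 31 = 47


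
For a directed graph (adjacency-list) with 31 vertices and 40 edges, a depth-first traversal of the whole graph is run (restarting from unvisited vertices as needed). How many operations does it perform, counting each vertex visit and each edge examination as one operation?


A full DFS traversal visits each vertex once and examines each edge once.
V = 31
E = 40
Sum = 31 + 40 = 71


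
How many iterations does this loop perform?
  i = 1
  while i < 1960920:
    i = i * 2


The loop variable doubles each iteration:
i = 1 -> 2 -> 4 -> 8 -> 16 -> 32 -> 64 -> 128 -> 256 -> 512 -> 1024 -> 2048 -> 4096 -> 8192 -> 16384 -> 32768 -> 65536 -> 131072 -> 262144 -> 524288 -> 1048576 -> 2097152 (stop, 2097152 >= 1960920)
Number of doublings = ceil(log2(1960920)) = 21


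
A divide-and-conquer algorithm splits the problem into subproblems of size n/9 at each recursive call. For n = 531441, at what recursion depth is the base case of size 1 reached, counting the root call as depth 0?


At each depth, the problem size is divided by 9:
  Depth 0: problem size = 531441
  Depth 1: problem size = 59049
  Depth 2: problem size = 6561
  Depth 3: problem size = 729
  Depth 4: problem size = 81
  Depth 5: problem size = 9
  Depth 6: problem size = 1 (base case)
The base case is reached at depth log_9(531441) = 6 (the tree has 7 levels counting depth 0, but the depth asked for is 6).
Recursion depth = 6


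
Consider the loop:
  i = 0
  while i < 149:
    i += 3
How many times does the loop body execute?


Starting at i = 0, each iteration adds 3.
Iterations until i >= 149:
  Iteration 1: i = 0 -> i = 3
  Iteration 2: i = 3 -> i = 6
  Iteration 3: i = 6 -> i = 9
  Iteration 4: i = 9 -> i = 12
  Iteration 5: i = 12 -> i = 15
  Iteration 6: i = 15 -> i = 18
  Iteration 7: i = 18 -> i = 21
  Iteration 8: i = 21 -> i = 24
  ... continuing ...
Total iterations = ceil(149/3) = 50


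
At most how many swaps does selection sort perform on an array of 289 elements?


Each of the 288 passes places one element in its final position.
Pass 1: swap minimum into position 0
Pass 2: swap minimum of remaining into position 1
...
Pass 288: last two elements, one swap
Maximum swaps = 289 - 1 = 288


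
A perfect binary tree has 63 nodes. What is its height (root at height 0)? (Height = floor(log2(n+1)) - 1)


For a perfect binary tree of height h: n = 2^(h+1) - 1, so h = log2(n+1) - 1.
  n + 1 = 64 = 2^6
  log2(64) = 6
  height = 6 - 1 = 5


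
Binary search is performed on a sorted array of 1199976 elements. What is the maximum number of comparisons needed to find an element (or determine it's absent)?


Binary search halves the search space each comparison:
  Step 1: search space = 1199976 -> 599988
  Step 2: search space = 599988 -> 299994
  Step 3: search space = 299994 -> 149997
  Step 4: search space = 149997 -> 74998
  Step 5: search space = 74998 -> 37499
  Step 6: search space = 37499 -> 18749
  Step 7: search space = 18749 -> 9374
  Step 8: search space = 9374 -> 4687
  Step 9: search space = 4687 -> 2343
  Step 10: search space = 2343 -> 1171
  Step 11: search space = 1171 -> 585
  Step 12: search space = 585 -> 292
  Step 13: search space = 292 -> 146
  Step 14: search space = 146 -> 73
  Step 15: search space = 73 -> 36
  Step 16: search space = 36 -> 18
  Step 17: search space = 18 -> 9
  Step 18: search space = 9 -> 4
  Step 19: search space = 4 -> 2
  Step 20: search space = 2 -> 1
  Step 21: search space = 1 (final check)
Maximum comparisons = floor(log2(1199976)) + 1 = 20 + 1 = 21


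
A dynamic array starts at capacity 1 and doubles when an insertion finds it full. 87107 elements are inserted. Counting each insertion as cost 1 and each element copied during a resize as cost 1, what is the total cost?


n = 87107
Insertion costs: 87107
Resizes copy 1, 2, 4, ... up to the largest power of 2 that is <= n-1 = 87106, i.e. 65536.
Copy costs = 1 + 2 + 4 + 8 + 16 + 32 + 64 + 128 + 256 + 512 + 1024 + 2048 + 4096 + 8192 + 16384 + 32768 + 65536 = 131071
Total = 87107 + 131071 = 218178


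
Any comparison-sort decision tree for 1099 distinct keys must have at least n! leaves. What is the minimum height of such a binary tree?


A binary decision tree of height h has at most 2^h leaves and needs at least n! of them, so h >= ceil(log2(n!)).
1099! is far too large to multiply out, so use Stirling's series:
  ln(n!) ~ n ln n - n + (1/2) ln(2 pi n) + 1/(12n)  (error below 1/(360 n^3), negligible here)
  ln(1099) = 7.0021560
  n ln n = 1099 * 7.0021560 = 7695.3694
  (1/2) ln(2 pi * 1099) = (1/2) ln(6905.2207) = 4.4200
  1/(12*1099) = 0.0001
  ln(1099!) ~ 7695.3694 - 1099 + 4.4200 + 0.0001 = 6600.7895
Convert to base 2: log2(1099!) = 6600.7895 / ln 2 = 6600.7895 / 0.69314718 = 9522.9263
ceil(9522.9263) = 9523


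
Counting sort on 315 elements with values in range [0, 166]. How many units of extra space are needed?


Output array size: 315 (to store sorted result)
Count array size: 167 (one slot per possible value, range 0 to 166)
Total extra space = 315 + 167 = 482


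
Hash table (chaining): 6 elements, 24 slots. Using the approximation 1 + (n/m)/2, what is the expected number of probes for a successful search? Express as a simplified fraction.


Computing expected probes:
alpha = 6/24
= 1 + alpha/2
= 1 + 6/(2*24)
= (2*24 + 6) / (2*24)
= 54/48 = 9/8


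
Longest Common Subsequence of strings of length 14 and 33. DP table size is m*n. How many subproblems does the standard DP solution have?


DP table indexed by positions in both strings.
First string: 14 positions
Second string: 33 positions
Total = 14 * 33 = 462


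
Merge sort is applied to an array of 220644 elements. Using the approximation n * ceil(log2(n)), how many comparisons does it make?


Merge sort divides the array into halves recursively.
Number of levels = ceil(log2(220644)) = 18
At each level, approximately n = 220644 comparisons are needed for merging.
Total comparisons ~ n * ceil(log2(n)) = 220644 * 18 = 3971592


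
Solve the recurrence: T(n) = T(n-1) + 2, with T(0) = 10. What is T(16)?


Unrolling the recurrence:
T(16) = T(15) + 2
       = T(14) + 2 + 2
       = T(13) + 2*3
       ...
       = T(0) + 2*16
       = 10 + 32 = 42


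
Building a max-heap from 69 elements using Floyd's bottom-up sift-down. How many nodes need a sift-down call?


In a heap of 69 elements (0-indexed array):
  Last element index: 68
  Parent of last element: floor((68 - 1) / 2) = 33
  Internal nodes: indices 0 to 33
  Count = floor(69/2) = 34


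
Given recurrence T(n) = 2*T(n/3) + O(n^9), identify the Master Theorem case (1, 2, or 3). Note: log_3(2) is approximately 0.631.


Master Theorem parameters: a=2, b=3, c=9
log_b(a) = 0.631
Compare b^c with a: 3^9 = 19683 > 2, so c > log_b(a).
Comparing c=9 vs log_b(a)=0.631:
9 > 0.631 => Case 3
Result: T(n) = O(n^9)
Master Theorem case = 3


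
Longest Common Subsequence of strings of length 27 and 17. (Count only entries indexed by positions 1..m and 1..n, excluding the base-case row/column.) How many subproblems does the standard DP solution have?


DP table indexed by positions in both strings.
First string: 27 positions
Second string: 17 positions
Total = 27 * 17 = 459


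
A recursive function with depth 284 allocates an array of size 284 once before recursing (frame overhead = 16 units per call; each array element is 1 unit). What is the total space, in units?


Array allocation: 284 units (allocated once)
Stack frames: 284 deep * 16 per frame = 4544 units
Total = 284 + 4544 = 4828


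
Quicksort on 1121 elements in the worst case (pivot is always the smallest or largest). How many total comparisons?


In the worst case, each partition step picks the worst pivot:
  Partition 1: 1120 comparisons (n-1 elements to compare)
  Partition 2: 1119 comparisons
  Partition 3: 1118 comparisons
  Partition 4: 1117 comparisons
  Partition 5: 1116 comparisons
  ...
  Last partition: 0 comparisons
Total = (n-1) + (n-2) + ... + 1 + 0 = n*(n-1)/2
= 1121*1120/2 = 627760


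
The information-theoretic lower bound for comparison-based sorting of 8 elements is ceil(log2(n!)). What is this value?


A binary decision tree of height h has at most 2^h leaves and needs at least n! of them, so h >= ceil(log2(n!)).
Compute 8! as a running product:
  x2 = 2, x3 = 6, x4 = 24, x5 = 120
  x6 = 720, x7 = 5040, x8 = 40320
8! = 40320
Bracket between powers of 2:
  2^15 = 32768 < 40320 <= 65536 = 2^16
So ceil(log2(8!)) = 16


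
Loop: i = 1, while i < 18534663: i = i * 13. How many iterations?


i multiplies by 13 each step:
i = 1 -> 13 -> 169 -> 2197 -> 28561 -> 371293 -> 4826809 -> 62748517 (stop)
Iterations = ceil(log_13(18534663)) = 7


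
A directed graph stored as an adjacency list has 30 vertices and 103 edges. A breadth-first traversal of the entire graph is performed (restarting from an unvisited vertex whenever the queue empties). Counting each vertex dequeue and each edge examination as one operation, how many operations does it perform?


A full BFS traversal dequeues each vertex once and examines each edge once.
Vertex visits: 30
Edge visits: 103
V + E = 30 + 103 = 133


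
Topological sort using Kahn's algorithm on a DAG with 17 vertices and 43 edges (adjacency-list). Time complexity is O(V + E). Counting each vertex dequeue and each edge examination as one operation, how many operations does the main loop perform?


Kahn's algorithm:
  1. Compute in-degrees: O(V + E)
  2. Process queue: each vertex dequeued once (O(V))
     each edge examined once (O(E))
Total = V + E = 17 + 43 = 60


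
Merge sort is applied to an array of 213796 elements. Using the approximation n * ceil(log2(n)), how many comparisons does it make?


Merge sort divides the array into halves recursively.
Number of levels = ceil(log2(213796)) = 18
At each level, approximately n = 213796 comparisons are needed for merging.
Total comparisons ~ n * ceil(log2(n)) = 213796 * 18 = 3848328


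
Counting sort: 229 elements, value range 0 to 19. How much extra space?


n = 229 (output array)
k = 20 (count array for 20 distinct values)
Extra space = 229 + 20 = 249


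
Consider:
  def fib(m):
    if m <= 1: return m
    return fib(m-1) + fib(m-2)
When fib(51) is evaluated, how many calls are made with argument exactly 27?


Let N(m) = number of times fib(m) is called while evaluating fib(51).
N(51) = 1 (the initial call).
N(50) = 1 (only fib(51) calls it).
For 1 <= m <= 49: fib(m) is called by fib(m+1) and fib(m+2), so
  N(m) = N(m+1) + N(m+2).
fib(0) is called only by fib(2), so N(0) = N(2).
Walk down from m=51:
  N(51)=1, N(50)=1, N(49)=2, N(48)=3, N(47)=5, N(46)=8, N(45)=13, N(44)=21, N(43)=34, N(42)=55, N(41)=89, N(40)=144, N(39)=233, N(38)=377, N(37)=610, N(36)=987, N(35)=1597, N(34)=2584, N(33)=4181, N(32)=6765, N(31)=10946, N(30)=17711, N(29)=28657, N(28)=46368, N(27)=75025
N(27) = 75025


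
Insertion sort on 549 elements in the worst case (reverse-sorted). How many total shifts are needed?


In the worst case (reverse-sorted), each element shifts past all previous:
  Element 1: 1 shifts
  Element 2: 2 shifts
  Element 3: 3 shifts
  Element 4: 4 shifts
  Element 5: 5 shifts
  ...
  Element 548: 548 shifts
Total = 1 + 2 + ... + 548
= 549*(549-1)/2 = 150426


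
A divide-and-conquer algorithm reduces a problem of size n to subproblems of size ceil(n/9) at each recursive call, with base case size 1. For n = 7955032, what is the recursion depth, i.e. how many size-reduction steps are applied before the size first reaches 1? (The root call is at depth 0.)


Each step divides the size by 9 (rounding up); after k steps the size is ceil(n/9^k), which equals 1 exactly when 9^k >= n.
So the depth is the smallest k with 9^k >= 7955032, i.e. ceil(log_9(7955032)).
9^7 = 4782969 < 7955032 <= 43046721 = 9^8
Recursion depth = 8


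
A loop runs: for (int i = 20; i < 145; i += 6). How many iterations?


Loop starts at i = 20, increments by 6, stops when i >= 145.
Number of iterations = ceil((145 - 20) / 6)
= ceil(125 / 6)
= 21


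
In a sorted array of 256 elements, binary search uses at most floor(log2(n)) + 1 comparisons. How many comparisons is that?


Halving sequence: 256 -> 128 -> 64 -> 32 -> 16 -> 8 -> 4 -> 2 -> 1
Number of halvings = 8
Max comparisons = 8 + 1 = 9


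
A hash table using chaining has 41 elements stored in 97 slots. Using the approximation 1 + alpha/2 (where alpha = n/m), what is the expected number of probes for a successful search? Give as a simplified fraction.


Load factor alpha = n/m = 41/97
Expected probes = 1 + alpha/2 = 1 + 41/(2*97)
= 1 + 41/194
= 194/194 + 41/194
= 235/194


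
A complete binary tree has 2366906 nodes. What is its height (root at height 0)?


In a complete binary tree, level k holds nodes 2^k .. 2^(k+1)-1 (1-indexed).
Height = floor(log2(n)) = floor(log2(2366906)) = 21
Check: 2^21 = 2097152 <= 2366906 < 4194304 = 2^22


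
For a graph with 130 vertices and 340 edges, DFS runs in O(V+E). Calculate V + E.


A full DFS traversal visits each vertex once and examines each edge once.
V = 130
E = 340
Sum = 130 + 340 = 470


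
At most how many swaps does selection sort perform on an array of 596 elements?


Each of the 595 passes places one element in its final position.
Pass 1: swap minimum into position 0
Pass 2: swap minimum of remaining into position 1
...
Pass 595: last two elements, one swap
Maximum swaps = 596 - 1 = 595


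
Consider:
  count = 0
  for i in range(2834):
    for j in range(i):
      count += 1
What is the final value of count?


For each i, the inner loop runs i times:
  i=0: inner runs 0 times
  i=1: inner runs 1 time
  i=2: inner runs 2 times
  i=3: inner runs 3 times
  i=4: inner runs 4 times
  i=5: inner runs 5 times
  i=6: inner runs 6 times
  i=7: inner runs 7 times
  ...
Total = 0 + 1 + 2 + ... + 2833 = 2834*(2834-1)/2 = 4014361


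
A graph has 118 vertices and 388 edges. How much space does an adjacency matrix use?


Adjacency matrix: V x V grid of entries
Space = V^2 = 118^2 = 118 * 118 = 13924


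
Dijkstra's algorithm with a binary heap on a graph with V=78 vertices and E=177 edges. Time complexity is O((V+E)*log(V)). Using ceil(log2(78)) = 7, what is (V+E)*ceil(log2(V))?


Dijkstra with a binary heap: each vertex is extracted once, each edge may relax once.
Each heap operation costs O(log V).
V + E = 78 + 177 = 255
ceil(log2(78)) = 7 (since 2^6 = 64 < 78 <= 128 = 2^7)
Total heap work = (V+E) * ceil(log2(V)) = 255 * 7 = 1785


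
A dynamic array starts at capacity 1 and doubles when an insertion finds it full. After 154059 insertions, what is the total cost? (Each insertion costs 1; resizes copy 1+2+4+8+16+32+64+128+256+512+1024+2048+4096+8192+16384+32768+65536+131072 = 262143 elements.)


Insertion cost: 154059 (one per element)
Resizes occur just before inserting elements 2, 3, 5, 9, ...
Elements copied at each resize: 1 + 2 + 4 + 8 + 16 + 32 + 64 + 128 + 256 + 512 + 1024 + 2048 + 4096 + 8192 + 16384 + 32768 + 65536 + 131072
Sum of copies = 262143 (geometric series: 2^k - 1)
Total = 154059 + 262143 = 416202


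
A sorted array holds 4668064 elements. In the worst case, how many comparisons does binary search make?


Halving sequence: 4668064 -> 2334032 -> 1167016 -> 583508 -> 291754 -> 145877 -> 72938 -> 36469 -> 18234 -> 9117 -> 4558 -> 2279 -> 1139 -> 569 -> 284 -> 142 -> 71 -> 35 -> 17 -> 8 -> 4 -> 2 -> 1
Number of halvings = 22
Max comparisons = 22 + 1 = 23


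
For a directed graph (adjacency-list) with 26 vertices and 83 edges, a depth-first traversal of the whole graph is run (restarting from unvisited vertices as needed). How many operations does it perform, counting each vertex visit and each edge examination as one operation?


A full DFS traversal visits each vertex once and examines each edge once.
V = 26
E = 83
Sum = 26 + 83 = 109


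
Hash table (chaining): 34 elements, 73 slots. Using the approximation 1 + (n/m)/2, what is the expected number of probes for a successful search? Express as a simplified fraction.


Computing expected probes:
alpha = 34/73
= 1 + alpha/2
= 1 + 34/(2*73)
= (2*73 + 34) / (2*73)
= 180/146 = 90/73


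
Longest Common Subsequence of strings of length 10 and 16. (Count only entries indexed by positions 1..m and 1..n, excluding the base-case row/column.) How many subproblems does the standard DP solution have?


DP table indexed by positions in both strings.
First string: 10 positions
Second string: 16 positions
Total = 10 * 16 = 160


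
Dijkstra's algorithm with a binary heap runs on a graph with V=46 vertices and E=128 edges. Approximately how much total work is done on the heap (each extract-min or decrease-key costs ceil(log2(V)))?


Dijkstra with a binary heap: each vertex is extracted once, each edge may relax once.
Each heap operation costs O(log V).
V + E = 46 + 128 = 174
ceil(log2(46)) = 6 (since 2^5 = 32 < 46 <= 64 = 2^6)
Total heap work = (V+E) * ceil(log2(V)) = 174 * 6 = 1044


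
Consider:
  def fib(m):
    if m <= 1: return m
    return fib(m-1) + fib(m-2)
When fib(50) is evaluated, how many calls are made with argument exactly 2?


Let N(m) = number of times fib(m) is called while evaluating fib(50).
N(50) = 1 (the initial call).
N(49) = 1 (only fib(50) calls it).
For 1 <= m <= 48: fib(m) is called by fib(m+1) and fib(m+2), so
  N(m) = N(m+1) + N(m+2).
fib(0) is called only by fib(2), so N(0) = N(2).
Walk down from m=50:
  N(50)=1, N(49)=1, N(48)=2, N(47)=3, N(46)=5, N(45)=8, N(44)=13, N(43)=21, N(42)=34, N(41)=55, N(40)=89, N(39)=144, N(38)=233, N(37)=377, N(36)=610, N(35)=987, N(34)=1597, N(33)=2584, N(32)=4181, N(31)=6765, N(30)=10946, N(29)=17711, N(28)=28657, N(27)=46368, N(26)=75025, N(25)=121393, N(24)=196418, N(23)=317811, N(22)=514229, N(21)=832040, N(20)=1346269, N(19)=2178309, N(18)=3524578, N(17)=5702887, N(16)=9227465, N(15)=14930352, N(14)=24157817, N(13)=39088169, N(12)=63245986, N(11)=102334155, N(10)=165580141, N(9)=267914296, N(8)=433494437, N(7)=701408733, N(6)=1134903170, N(5)=1836311903, N(4)=2971215073, N(3)=4807526976, N(2)=7778742049
N(2) = 7778742049


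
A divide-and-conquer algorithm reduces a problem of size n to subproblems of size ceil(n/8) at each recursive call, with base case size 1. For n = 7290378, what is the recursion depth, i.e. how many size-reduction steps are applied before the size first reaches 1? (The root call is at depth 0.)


Each step divides the size by 8 (rounding up); after k steps the size is ceil(n/8^k), which equals 1 exactly when 8^k >= n.
So the depth is the smallest k with 8^k >= 7290378, i.e. ceil(log_8(7290378)).
8^7 = 2097152 < 7290378 <= 16777216 = 8^8
Recursion depth = 8


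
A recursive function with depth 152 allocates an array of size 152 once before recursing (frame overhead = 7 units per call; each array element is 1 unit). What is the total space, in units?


Array allocation: 152 units (allocated once)
Stack frames: 152 deep * 7 per frame = 1064 units
Total = 152 + 1064 = 1216


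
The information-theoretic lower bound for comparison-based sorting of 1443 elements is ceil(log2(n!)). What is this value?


A binary decision tree of height h has at most 2^h leaves and needs at least n! of them, so h >= ceil(log2(n!)).
1443! is far too large to multiply out, so use Stirling's series:
  ln(n!) ~ n ln n - n + (1/2) ln(2 pi n) + 1/(12n)  (error below 1/(360 n^3), negligible here)
  ln(1443) = 7.2744796
  n ln n = 1443 * 7.2744796 = 10497.0741
  (1/2) ln(2 pi * 1443) = (1/2) ln(9066.6364) = 4.5562
  1/(12*1443) = 0.0001
  ln(1443!) ~ 10497.0741 - 1443 + 4.5562 + 0.0001 = 9058.6304
Convert to base 2: log2(1443!) = 9058.6304 / ln 2 = 9058.6304 / 0.69314718 = 13068.8412
ceil(13068.8412) = 13069


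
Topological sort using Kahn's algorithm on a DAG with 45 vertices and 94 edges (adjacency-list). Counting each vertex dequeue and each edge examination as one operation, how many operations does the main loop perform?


Kahn's algorithm:
  1. Compute in-degrees: O(V + E)
  2. Process queue: each vertex dequeued once (O(V))
     each edge examined once (O(E))
Total = V + E = 45 + 94 = 139


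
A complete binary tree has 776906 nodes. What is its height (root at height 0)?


In a complete binary tree, level k holds nodes 2^k .. 2^(k+1)-1 (1-indexed).
Height = floor(log2(n)) = floor(log2(776906)) = 19
Check: 2^19 = 524288 <= 776906 < 1048576 = 2^20


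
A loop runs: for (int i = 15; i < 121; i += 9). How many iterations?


Loop starts at i = 15, increments by 9, stops when i >= 121.
Number of iterations = ceil((121 - 15) / 9)
= ceil(106 / 9)
= 12


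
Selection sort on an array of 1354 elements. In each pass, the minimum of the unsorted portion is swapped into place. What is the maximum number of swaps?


Selection sort performs one swap per pass:
  Pass 1: find min in positions 0 to 1353, swap with position 0
  Pass 2: find min in positions 1 to 1353, swap with position 1
  Pass 3: find min in positions 2 to 1353, swap with position 2
  Pass 4: find min in positions 3 to 1353, swap with position 3
  Pass 5: find min in positions 4 to 1353, swap with position 4
  ... (1348 more passes)
Total passes (and swaps) = n - 1 = 1354 - 1 = 1353


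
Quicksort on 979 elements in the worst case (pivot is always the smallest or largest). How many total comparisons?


In the worst case, each partition step picks the worst pivot:
  Partition 1: 978 comparisons (n-1 elements to compare)
  Partition 2: 977 comparisons
  Partition 3: 976 comparisons
  Partition 4: 975 comparisons
  Partition 5: 974 comparisons
  ...
  Last partition: 0 comparisons
Total = (n-1) + (n-2) + ... + 1 + 0 = n*(n-1)/2
= 979*978/2 = 478731


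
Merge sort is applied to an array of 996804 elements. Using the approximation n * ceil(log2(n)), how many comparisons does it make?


Merge sort divides the array into halves recursively.
Number of levels = ceil(log2(996804)) = 20
At each level, approximately n = 996804 comparisons are needed for merging.
Total comparisons ~ n * ceil(log2(n)) = 996804 * 20 = 19936080


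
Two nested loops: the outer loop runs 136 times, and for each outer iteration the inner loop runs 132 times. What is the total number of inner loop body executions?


Outer loop: 136 iterations
Inner loop: 132 iterations per outer iteration
Total = 136 * 132 = 17952


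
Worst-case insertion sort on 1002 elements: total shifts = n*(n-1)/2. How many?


Sum of shifts = 1 + 2 + 3 + ... + 1001
= 1002 * 1001 / 2
= 1003002 / 2
= 501501


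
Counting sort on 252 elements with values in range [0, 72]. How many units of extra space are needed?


Output array size: 252 (to store sorted result)
Count array size: 73 (one slot per possible value, range 0 to 72)
Total extra space = 252 + 73 = 325


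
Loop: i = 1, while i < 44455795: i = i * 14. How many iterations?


i multiplies by 14 each step:
i = 1 -> 14 -> 196 -> 2744 -> 38416 -> 537824 -> 7529536 -> 105413504 (stop)
Iterations = ceil(log_14(44455795)) = 7


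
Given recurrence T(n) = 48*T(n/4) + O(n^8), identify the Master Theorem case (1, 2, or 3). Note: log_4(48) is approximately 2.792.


Master Theorem parameters: a=48, b=4, c=8
log_b(a) = 2.792
Compare b^c with a: 4^8 = 65536 > 48, so c > log_b(a).
Comparing c=8 vs log_b(a)=2.792:
8 > 2.792 => Case 3
Result: T(n) = O(n^8)
Master Theorem case = 3


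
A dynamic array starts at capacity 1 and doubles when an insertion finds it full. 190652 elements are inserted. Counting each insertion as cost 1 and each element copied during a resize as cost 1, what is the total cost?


n = 190652
Insertion costs: 190652
Resizes copy 1, 2, 4, ... up to the largest power of 2 that is <= n-1 = 190651, i.e. 131072.
Copy costs = 1 + 2 + 4 + 8 + 16 + 32 + 64 + 128 + 256 + 512 + 1024 + 2048 + 4096 + 8192 + 16384 + 32768 + 65536 + 131072 = 262143
Total = 190652 + 262143 = 452795


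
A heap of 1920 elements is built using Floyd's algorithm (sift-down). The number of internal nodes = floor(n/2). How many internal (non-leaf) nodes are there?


Leaf nodes occupy roughly half the array.
Sift-down is called for each internal node, starting from the last one.
Internal nodes = floor(n/2) = floor(1920/2) = 960


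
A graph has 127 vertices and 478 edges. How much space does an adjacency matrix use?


Adjacency matrix: V x V grid of entries
Space = V^2 = 127^2 = 127 * 127 = 16129


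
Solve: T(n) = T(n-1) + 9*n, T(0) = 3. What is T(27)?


Expanding the recurrence:
T(27) = T(26) + 9*27
       = T(25) + 9*26 + 9*27
       ...
       = T(0) + 9*(1 + 2 + ... + 27)
       = 3 + 9 * 27*28/2
       = 3 + 9 * 378
       = 3 + 3402 = 3405


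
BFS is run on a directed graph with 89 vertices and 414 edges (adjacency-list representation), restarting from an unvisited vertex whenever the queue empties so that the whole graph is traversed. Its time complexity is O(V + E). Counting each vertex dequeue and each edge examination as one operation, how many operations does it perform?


A full BFS traversal dequeues each vertex exactly once and examines each directed edge exactly once.
V = 89 (vertex processing cost)
E = 414 (edge examination cost)
Total operations proportional to V + E = 89 + 414 = 503


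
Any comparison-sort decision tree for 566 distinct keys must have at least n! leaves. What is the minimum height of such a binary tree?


A binary decision tree of height h has at most 2^h leaves and needs at least n! of them, so h >= ceil(log2(n!)).
566! is far too large to multiply out, so use Stirling's series:
  ln(n!) ~ n ln n - n + (1/2) ln(2 pi n) + 1/(12n)  (error below 1/(360 n^3), negligible here)
  ln(566) = 6.3385941
  n ln n = 566 * 6.3385941 = 3587.6443
  (1/2) ln(2 pi * 566) = (1/2) ln(3556.2829) = 4.0882
  1/(12*566) = 0.0001
  ln(566!) ~ 3587.6443 - 566 + 4.0882 + 0.0001 = 3025.7326
Convert to base 2: log2(566!) = 3025.7326 / ln 2 = 3025.7326 / 0.69314718 = 4365.2094
ceil(4365.2094) = 4366


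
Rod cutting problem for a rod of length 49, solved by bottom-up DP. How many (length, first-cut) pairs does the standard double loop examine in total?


For each subproblem length i = 1..49, the inner loop considers i possible first cuts.
Total = 1 + 2 + ... + 49
= 49*(49+1)/2
= 49*50/2 = 1225


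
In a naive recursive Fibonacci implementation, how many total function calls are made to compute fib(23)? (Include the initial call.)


Let C(m) = total calls to evaluate fib(m). Then C(0)=C(1)=1, and
C(m) = 1 + C(m-1) + C(m-2) for m >= 2.
Build the table (each entry = 1 + previous two):
  C(0) = 1
  C(1) = 1
  C(2) = 1 + 1 + 1 = 3
  C(3) = 1 + 3 + 1 = 5
  C(4) = 1 + 5 + 3 = 9
  C(5) = 1 + 9 + 5 = 15
  C(6) = 1 + 15 + 9 = 25
  C(7) = 1 + 25 + 15 = 41
  C(8) = 1 + 41 + 25 = 67
  C(9) = 1 + 67 + 41 = 109
  C(10) = 1 + 109 + 67 = 177
  C(11) = 1 + 177 + 109 = 287
  C(12) = 1 + 287 + 177 = 465
  C(13) = 1 + 465 + 287 = 753
  C(14) = 1 + 753 + 465 = 1219
  C(15) = 1 + 1219 + 753 = 1973
  C(16) = 1 + 1973 + 1219 = 3193
  C(17) = 1 + 3193 + 1973 = 5167
  C(18) = 1 + 5167 + 3193 = 8361
  C(19) = 1 + 8361 + 5167 = 13529
  C(20) = 1 + 13529 + 8361 = 21891
  C(21) = 1 + 21891 + 13529 = 35421
  C(22) = 1 + 35421 + 21891 = 57313
  C(23) = 1 + 57313 + 35421 = 92735
Total calls for fib(23) = 92735


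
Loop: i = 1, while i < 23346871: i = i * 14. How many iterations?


i multiplies by 14 each step:
i = 1 -> 14 -> 196 -> 2744 -> 38416 -> 537824 -> 7529536 -> 105413504 (stop)
Iterations = ceil(log_14(23346871)) = 7


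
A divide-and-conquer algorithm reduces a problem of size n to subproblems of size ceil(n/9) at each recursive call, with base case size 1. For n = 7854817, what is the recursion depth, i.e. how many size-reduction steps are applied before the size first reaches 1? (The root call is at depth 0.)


Each step divides the size by 9 (rounding up); after k steps the size is ceil(n/9^k), which equals 1 exactly when 9^k >= n.
So the depth is the smallest k with 9^k >= 7854817, i.e. ceil(log_9(7854817)).
9^7 = 4782969 < 7854817 <= 43046721 = 9^8
Recursion depth = 8


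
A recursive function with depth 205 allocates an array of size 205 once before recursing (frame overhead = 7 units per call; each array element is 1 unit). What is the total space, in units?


Array allocation: 205 units (allocated once)
Stack frames: 205 deep * 7 per frame = 1435 units
Total = 205 + 1435 = 1640


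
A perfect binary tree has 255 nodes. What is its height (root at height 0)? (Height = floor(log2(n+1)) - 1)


For a perfect binary tree of height h: n = 2^(h+1) - 1, so h = log2(n+1) - 1.
  n + 1 = 256 = 2^8
  log2(256) = 8
  height = 8 - 1 = 7


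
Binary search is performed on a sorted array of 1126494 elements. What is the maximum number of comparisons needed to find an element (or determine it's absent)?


Binary search halves the search space each comparison:
  Step 1: search space = 1126494 -> 563247
  Step 2: search space = 563247 -> 281623
  Step 3: search space = 281623 -> 140811
  Step 4: search space = 140811 -> 70405
  Step 5: search space = 70405 -> 35202
  Step 6: search space = 35202 -> 17601
  Step 7: search space = 17601 -> 8800
  Step 8: search space = 8800 -> 4400
  Step 9: search space = 4400 -> 2200
  Step 10: search space = 2200 -> 1100
  Step 11: search space = 1100 -> 550
  Step 12: search space = 550 -> 275
  Step 13: search space = 275 -> 137
  Step 14: search space = 137 -> 68
  Step 15: search space = 68 -> 34
  Step 16: search space = 34 -> 17
  Step 17: search space = 17 -> 8
  Step 18: search space = 8 -> 4
  Step 19: search space = 4 -> 2
  Step 20: search space = 2 -> 1
  Step 21: search space = 1 (final check)
Maximum comparisons = floor(log2(1126494)) + 1 = 20 + 1 = 21


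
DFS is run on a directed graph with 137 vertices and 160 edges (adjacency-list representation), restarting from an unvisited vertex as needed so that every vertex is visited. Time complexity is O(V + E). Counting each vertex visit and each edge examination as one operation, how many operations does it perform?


A full DFS traversal processes each vertex exactly once (push/pop on stack).
Each directed edge is examined once.
V = 137, E = 160
V + E = 297


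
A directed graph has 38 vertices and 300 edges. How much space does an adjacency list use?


Adjacency list: one list head per vertex + one entry per edge
Vertex heads: 38
Edge entries: 300
Total = 38 + 300 = 338


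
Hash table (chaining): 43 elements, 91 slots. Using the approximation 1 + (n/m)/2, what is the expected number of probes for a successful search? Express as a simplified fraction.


Computing expected probes:
alpha = 43/91
= 1 + alpha/2
= 1 + 43/(2*91)
= (2*91 + 43) / (2*91)
= 225/182


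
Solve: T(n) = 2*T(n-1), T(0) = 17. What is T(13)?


Unrolling:
T(13) = 2*T(12) = 2^2*T(11) = ... = 2^13*T(0)
= 2^13 * 17
= 8192 * 17 = 139264


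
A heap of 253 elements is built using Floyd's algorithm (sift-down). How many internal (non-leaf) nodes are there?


Leaf nodes occupy roughly half the array.
Sift-down is called for each internal node, starting from the last one.
Internal nodes = floor(n/2) = floor(253/2) = 126


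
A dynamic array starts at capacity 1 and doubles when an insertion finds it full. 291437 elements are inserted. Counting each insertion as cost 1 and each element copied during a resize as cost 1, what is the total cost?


n = 291437
Insertion costs: 291437
Resizes copy 1, 2, 4, ... up to the largest power of 2 that is <= n-1 = 291436, i.e. 262144.
Copy costs = 1 + 2 + 4 + 8 + 16 + 32 + 64 + 128 + 256 + 512 + 1024 + 2048 + 4096 + 8192 + 16384 + 32768 + 65536 + 131072 + 262144 = 524287
Total = 291437 + 524287 = 815724


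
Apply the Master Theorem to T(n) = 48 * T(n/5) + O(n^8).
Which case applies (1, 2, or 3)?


The Master Theorem: T(n) = a*T(n/b) + O(n^c)
  a = 48, b = 5, c = 8
log_b(a) = log_5(48) ~ 2.405
Compare b^c with a: 5^8 = 390625 > 48, so c > log_b(a).
Since c > log_b(a), Case 3 applies.
T(n) = O(n^8)
Master Theorem case = 3


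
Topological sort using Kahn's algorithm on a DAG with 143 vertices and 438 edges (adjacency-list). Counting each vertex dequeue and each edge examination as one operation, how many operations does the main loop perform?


Kahn's algorithm:
  1. Compute in-degrees: O(V + E)
  2. Process queue: each vertex dequeued once (O(V))
     each edge examined once (O(E))
Total = V + E = 143 + 438 = 581


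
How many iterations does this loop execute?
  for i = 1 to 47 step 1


The loop variable i takes values starting at 1 and increments by 1 each iteration.
Sequence: i = 1, 2, 3, 4, 5, 6, 7, 8, 9, ...
The upper bound 47 is inclusive, so the count is floor((last - first) / step) + 1:
floor((47 - 1) / 1) + 1 = floor(46/1) + 1 = 46 + 1 = 47


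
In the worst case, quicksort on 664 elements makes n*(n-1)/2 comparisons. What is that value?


Sum of comparisons per partition:
663 + 662 + ... + 1 + 0
= 664 * (664 - 1) / 2
= 664 * 663 / 2
= 220116


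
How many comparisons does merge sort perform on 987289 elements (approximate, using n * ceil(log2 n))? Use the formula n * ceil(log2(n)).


Recursion depth: ceil(log2(987289)) = 20
Each recursion level merges n = 987289 elements
Total = 987289 * 20 = 19745780


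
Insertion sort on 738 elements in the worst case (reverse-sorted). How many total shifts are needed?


In the worst case (reverse-sorted), each element shifts past all previous:
  Element 1: 1 shifts
  Element 2: 2 shifts
  Element 3: 3 shifts
  Element 4: 4 shifts
  Element 5: 5 shifts
  ...
  Element 737: 737 shifts
Total = 1 + 2 + ... + 737
= 738*(738-1)/2 = 271953


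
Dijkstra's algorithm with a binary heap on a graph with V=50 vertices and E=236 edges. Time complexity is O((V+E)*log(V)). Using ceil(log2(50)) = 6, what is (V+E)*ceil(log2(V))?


Dijkstra with a binary heap: each vertex is extracted once, each edge may relax once.
Each heap operation costs O(log V).
V + E = 50 + 236 = 286
ceil(log2(50)) = 6 (since 2^5 = 32 < 50 <= 64 = 2^6)
Total heap work = (V+E) * ceil(log2(V)) = 286 * 6 = 1716


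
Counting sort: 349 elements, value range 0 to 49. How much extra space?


n = 349 (output array)
k = 50 (count array for 50 distinct values)
Extra space = 349 + 50 = 399


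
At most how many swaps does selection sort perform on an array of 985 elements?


Each of the 984 passes places one element in its final position.
Pass 1: swap minimum into position 0
Pass 2: swap minimum of remaining into position 1
...
Pass 984: last two elements, one swap
Maximum swaps = 985 - 1 = 984
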